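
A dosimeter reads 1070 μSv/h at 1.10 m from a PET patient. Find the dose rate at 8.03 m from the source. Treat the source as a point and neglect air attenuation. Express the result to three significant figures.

Using I₁d₁² = I₂d₂², the rate at 8.03 m is
1070 × (1.10/8.03)² = 1070 × 0.01877 = 20.08 μSv/h.

20.1 μSv/h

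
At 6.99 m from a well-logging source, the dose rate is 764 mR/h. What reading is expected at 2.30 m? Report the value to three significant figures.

Since intensity falls as 1/r², the rate at 2.30 m is
(6.99/2.30)² = 9.236, so 764 × 9.236 = 7056 mR/h.

7060 mR/h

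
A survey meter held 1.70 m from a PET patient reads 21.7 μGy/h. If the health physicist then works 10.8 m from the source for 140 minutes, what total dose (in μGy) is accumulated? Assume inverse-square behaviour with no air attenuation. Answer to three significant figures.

1.25 μGy

Since intensity falls as 1/r², rate at 10.8 m:
21.7 × (1.70/10.8)² = 21.7 × 0.02478 = 0.5377 μGy/h.
Dose = rate × time = 0.5377 μGy/h × 2.333 h = 1.254 μGy.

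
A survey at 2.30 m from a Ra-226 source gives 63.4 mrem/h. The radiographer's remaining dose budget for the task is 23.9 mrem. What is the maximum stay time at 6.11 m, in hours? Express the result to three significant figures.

Since intensity falls as 1/r², rate at 6.11 m:
(2.30/6.11)² = 0.1417, so 63.4 × 0.1417 = 8.984 mrem/h.
Stay time = 23.9 mrem ÷ 8.984 mrem/h = 2.660 h.

2.66 h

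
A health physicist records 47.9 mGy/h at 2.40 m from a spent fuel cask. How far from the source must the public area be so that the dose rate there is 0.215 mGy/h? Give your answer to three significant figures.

35.8 m

Intensity scales as (d₁/d₂)², so d₂ = d₁·√(I₁/I₂).
I₁/I₂ = 47.9/0.215 = 222.8, so d₂ = 2.40 × √222.8 = 35.82 m.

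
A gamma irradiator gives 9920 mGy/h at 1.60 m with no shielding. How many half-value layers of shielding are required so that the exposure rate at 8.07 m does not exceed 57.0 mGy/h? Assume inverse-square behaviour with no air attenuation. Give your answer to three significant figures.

At 8.07 m, distance alone gives 9920 × (1.60/8.07)² = 9920 × 0.03931 = 390.0 mGy/h.
Further attenuation needed: 390.0/57.0 = 6.842.
n = log₂(6.842) = 2.774 half-value layers.

2.77 half-value layers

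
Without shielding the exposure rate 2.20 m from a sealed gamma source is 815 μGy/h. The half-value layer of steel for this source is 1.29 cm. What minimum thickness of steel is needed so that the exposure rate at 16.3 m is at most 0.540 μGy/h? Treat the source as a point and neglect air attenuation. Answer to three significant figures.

6.17 cm

At 16.3 m, distance alone gives 815 × (2.20/16.3)² = 815 × 0.01822 = 14.85 μGy/h.
Further attenuation needed: 14.85/0.540 = 27.50.
n = log₂(27.50) = 4.781 half-value layers.
Thickness = 4.781 × 1.29 cm = 6.167 cm.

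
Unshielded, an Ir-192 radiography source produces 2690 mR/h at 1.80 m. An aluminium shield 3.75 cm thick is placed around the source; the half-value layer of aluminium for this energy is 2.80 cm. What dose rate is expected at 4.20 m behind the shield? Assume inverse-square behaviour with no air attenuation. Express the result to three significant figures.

Distance alone: 2690 × (1.80/4.20)² = 2690 × 0.1837 = 494.2 mR/h.
Shield: 3.75/2.80 = 1.339 half-value layers → attenuation 2^(−1.339) = 0.3953.
Combined: 494.2 × 0.3953 = 195.4 mR/h.

195 mR/h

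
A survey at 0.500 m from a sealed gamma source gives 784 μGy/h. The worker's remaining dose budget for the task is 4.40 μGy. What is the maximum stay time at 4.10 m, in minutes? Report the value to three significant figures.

Intensity scales as (d₁/d₂)², so rate at 4.10 m:
784 × (0.500/4.10)² = 784 × 0.01487 = 11.66 μGy/h.
Stay time = 4.40 μGy ÷ 11.66 μGy/h = 0.3774 h = 22.64 min.

22.6 min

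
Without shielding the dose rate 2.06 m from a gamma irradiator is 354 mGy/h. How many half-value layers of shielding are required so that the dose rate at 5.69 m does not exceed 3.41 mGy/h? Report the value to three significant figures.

At 5.69 m, distance alone gives 354 × (2.06/5.69)² = 354 × 0.1311 = 46.41 mGy/h.
Further attenuation needed: 46.41/3.41 = 13.61.
n = log₂(13.61) = 3.767 half-value layers.

3.77 half-value layers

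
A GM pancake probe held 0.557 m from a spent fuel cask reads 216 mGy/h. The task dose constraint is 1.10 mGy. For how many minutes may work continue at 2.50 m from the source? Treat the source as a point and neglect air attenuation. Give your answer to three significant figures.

By the inverse-square law, rate at 2.50 m:
(0.557/2.50)² = 0.04964, so 216 × 0.04964 = 10.72 mGy/h.
Stay time = 1.10 mGy ÷ 10.72 mGy/h = 0.1026 h = 6.156 min.

6.16 min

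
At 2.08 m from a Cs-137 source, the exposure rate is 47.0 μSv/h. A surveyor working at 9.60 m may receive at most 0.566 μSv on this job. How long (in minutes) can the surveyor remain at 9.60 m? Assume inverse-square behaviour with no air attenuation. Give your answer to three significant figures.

Intensity scales as (d₁/d₂)², so rate at 9.60 m:
(2.08/9.60)² = 0.04694, so 47.0 × 0.04694 = 2.206 μSv/h.
Stay time = 0.566 μSv ÷ 2.206 μSv/h = 0.2566 h = 15.40 min.

15.4 min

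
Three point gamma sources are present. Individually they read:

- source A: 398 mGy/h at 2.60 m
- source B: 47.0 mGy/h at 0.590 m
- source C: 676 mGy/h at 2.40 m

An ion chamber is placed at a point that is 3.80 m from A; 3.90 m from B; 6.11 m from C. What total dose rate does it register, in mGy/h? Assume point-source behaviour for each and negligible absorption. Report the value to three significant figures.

Each source contributes Iᵢ·(dᵢ/rᵢ)²; contributions add.
A: 398 × (2.60/3.80)² = 186.3 mGy/h
B: 47.0 × (0.590/3.90)² = 1.076 mGy/h
C: 676 × (2.40/6.11)² = 104.3 mGy/h
Total = 186.3 + 1.076 + 104.3 = 291.7 mGy/h.

292 mGy/h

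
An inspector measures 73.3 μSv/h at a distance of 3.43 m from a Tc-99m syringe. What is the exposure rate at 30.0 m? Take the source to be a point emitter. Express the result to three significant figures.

Since intensity falls as 1/r², the rate at 30.0 m is
(3.43/30.0)² = 0.01307, so 73.3 × 0.01307 = 0.9580 μSv/h.

0.958 μSv/h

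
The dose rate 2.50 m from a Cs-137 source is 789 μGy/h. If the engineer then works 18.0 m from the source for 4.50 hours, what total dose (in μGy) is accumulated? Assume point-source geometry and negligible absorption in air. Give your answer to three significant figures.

Applying the 1/r² law, rate at 18.0 m:
(2.50/18.0)² = 0.01929, so 789 × 0.01929 = 15.22 μGy/h.
Dose = rate × time = 15.22 μGy/h × 4.500 h = 68.49 μGy.

68.5 μGy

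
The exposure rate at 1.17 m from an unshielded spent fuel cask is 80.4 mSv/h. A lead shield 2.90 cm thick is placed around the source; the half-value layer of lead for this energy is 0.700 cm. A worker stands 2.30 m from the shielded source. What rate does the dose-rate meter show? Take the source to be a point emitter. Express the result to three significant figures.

Distance alone: 80.4 × (1.17/2.30)² = 80.4 × 0.2588 = 20.81 mSv/h.
Shield: 2.90/0.700 = 4.143 half-value layers → attenuation 2^(−4.143) = 0.05660.
Combined: 20.81 × 0.05660 = 1.178 mSv/h.

1.18 mSv/h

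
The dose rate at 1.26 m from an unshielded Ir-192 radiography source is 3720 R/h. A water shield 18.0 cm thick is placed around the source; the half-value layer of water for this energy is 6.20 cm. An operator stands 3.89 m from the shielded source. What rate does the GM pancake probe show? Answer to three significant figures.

Distance alone: (1.26/3.89)² = 0.1049, so 3720 × 0.1049 = 390.2 R/h.
Shield: 18.0/6.20 = 2.903 half-value layers → attenuation 2^(−2.903) = 0.1337.
Combined: 390.2 × 0.1337 = 52.17 R/h.

52.2 R/h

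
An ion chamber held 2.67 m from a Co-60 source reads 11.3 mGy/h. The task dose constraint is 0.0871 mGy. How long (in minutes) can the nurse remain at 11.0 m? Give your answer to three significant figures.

By the inverse-square law, rate at 11.0 m:
11.3 × (2.67/11.0)² = 11.3 × 0.05892 = 0.6658 mGy/h.
Stay time = 0.0871 mGy ÷ 0.6658 mGy/h = 0.1308 h = 7.848 min.

7.85 min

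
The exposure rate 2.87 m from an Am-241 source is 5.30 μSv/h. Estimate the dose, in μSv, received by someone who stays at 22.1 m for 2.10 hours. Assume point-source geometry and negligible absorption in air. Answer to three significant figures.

Applying the 1/r² law, rate at 22.1 m:
(2.87/22.1)² = 0.01686, so 5.30 × 0.01686 = 0.08936 μSv/h.
Dose = rate × time = 0.08936 μSv/h × 2.100 h = 0.1877 μSv.

0.188 μSv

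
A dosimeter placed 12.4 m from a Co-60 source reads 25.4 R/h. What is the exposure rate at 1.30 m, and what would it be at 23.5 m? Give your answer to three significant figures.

2310 R/h; 7.07 R/h

Intensity scales as (d₁/d₂)², so
At 1.30 m: (12.4/1.30)² = 90.98, so 25.4 × 90.98 = 2311 R/h
At 23.5 m: 2311 × (1.30/23.5)² = 2311 × 0.003060 = 7.072 R/h.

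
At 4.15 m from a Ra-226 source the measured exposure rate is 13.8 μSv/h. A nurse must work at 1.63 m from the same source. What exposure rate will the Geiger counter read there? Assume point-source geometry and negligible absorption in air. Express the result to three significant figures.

89.5 μSv/h

By the inverse-square law, scaling from 4.15 m to 1.63 m:
(4.15/1.63)² = 6.482, so 13.8 × 6.482 = 89.45 μSv/h.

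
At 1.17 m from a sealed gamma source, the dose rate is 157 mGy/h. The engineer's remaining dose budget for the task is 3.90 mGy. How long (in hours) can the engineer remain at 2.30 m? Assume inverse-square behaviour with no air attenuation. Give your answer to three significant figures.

0.0960 h

Since intensity falls as 1/r², rate at 2.30 m:
(1.17/2.30)² = 0.2588, so 157 × 0.2588 = 40.63 mGy/h.
Stay time = 3.90 mGy ÷ 40.63 mGy/h = 0.09599 h.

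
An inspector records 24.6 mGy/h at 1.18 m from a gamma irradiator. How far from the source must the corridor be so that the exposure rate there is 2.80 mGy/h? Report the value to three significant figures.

3.50 m

Since intensity falls as 1/r², d₂ = d₁·√(I₁/I₂).
I₁/I₂ = 24.6/2.80 = 8.786, so d₂ = 1.18 × √8.786 = 3.498 m.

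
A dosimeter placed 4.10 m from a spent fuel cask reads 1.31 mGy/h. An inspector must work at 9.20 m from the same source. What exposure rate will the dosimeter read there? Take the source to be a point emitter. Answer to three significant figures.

0.260 mGy/h

Since intensity falls as 1/r², scaling from 4.10 m to 9.20 m:
(4.10/9.20)² = 0.1986, so 1.31 × 0.1986 = 0.2602 mGy/h.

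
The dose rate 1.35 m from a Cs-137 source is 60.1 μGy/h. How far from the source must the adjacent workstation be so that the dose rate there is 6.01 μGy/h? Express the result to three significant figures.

Intensity scales as (d₁/d₂)², so d₂ = d₁·√(I₁/I₂).
I₁/I₂ = 60.1/6.01 = 10.00, so d₂ = 1.35 × √10.00 = 4.269 m.

4.27 m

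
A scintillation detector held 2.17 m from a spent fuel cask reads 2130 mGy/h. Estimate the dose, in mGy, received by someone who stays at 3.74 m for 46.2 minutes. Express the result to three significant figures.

552 mGy

Since intensity falls as 1/r², rate at 3.74 m:
(2.17/3.74)² = 0.3366, so 2130 × 0.3366 = 717.0 mGy/h.
Dose = rate × time = 717.0 mGy/h × 0.7700 h = 552.1 mGy.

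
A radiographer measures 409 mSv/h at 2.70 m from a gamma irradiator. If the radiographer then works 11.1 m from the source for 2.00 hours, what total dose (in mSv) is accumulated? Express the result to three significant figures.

By the inverse-square law, rate at 11.1 m:
(2.70/11.1)² = 0.05917, so 409 × 0.05917 = 24.20 mSv/h.
Dose = rate × time = 24.20 mSv/h × 2.000 h = 48.40 mSv.

48.4 mSv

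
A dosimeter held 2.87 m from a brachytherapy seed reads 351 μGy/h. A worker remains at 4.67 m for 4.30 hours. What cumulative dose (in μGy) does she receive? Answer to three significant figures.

Intensity scales as (d₁/d₂)², so rate at 4.67 m:
351 × (2.87/4.67)² = 351 × 0.3777 = 132.6 μGy/h.
Dose = rate × time = 132.6 μGy/h × 4.300 h = 570.2 μGy.

570 μGy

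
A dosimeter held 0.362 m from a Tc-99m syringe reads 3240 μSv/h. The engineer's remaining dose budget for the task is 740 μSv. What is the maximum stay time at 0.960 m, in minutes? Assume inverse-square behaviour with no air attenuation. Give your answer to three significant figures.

Intensity scales as (d₁/d₂)², so rate at 0.960 m:
(0.362/0.960)² = 0.1422, so 3240 × 0.1422 = 460.7 μSv/h.
Stay time = 740 μSv ÷ 460.7 μSv/h = 1.606 h = 96.36 min.

96.4 min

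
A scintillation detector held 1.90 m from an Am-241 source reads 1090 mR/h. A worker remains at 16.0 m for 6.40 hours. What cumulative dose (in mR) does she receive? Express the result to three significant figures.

98.4 mR

Using I₁d₁² = I₂d₂², rate at 16.0 m:
1090 × (1.90/16.0)² = 1090 × 0.01410 = 15.37 mR/h.
Dose = rate × time = 15.37 mR/h × 6.400 h = 98.37 mR.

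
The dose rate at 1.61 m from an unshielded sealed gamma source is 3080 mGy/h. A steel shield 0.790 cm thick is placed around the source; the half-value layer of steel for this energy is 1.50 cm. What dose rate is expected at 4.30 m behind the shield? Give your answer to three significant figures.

Distance alone: (1.61/4.30)² = 0.1402, so 3080 × 0.1402 = 431.8 mGy/h.
Shield: 0.790/1.50 = 0.5267 half-value layers → attenuation 2^(−0.5267) = 0.6941.
Combined: 431.8 × 0.6941 = 299.7 mGy/h.

300 mGy/h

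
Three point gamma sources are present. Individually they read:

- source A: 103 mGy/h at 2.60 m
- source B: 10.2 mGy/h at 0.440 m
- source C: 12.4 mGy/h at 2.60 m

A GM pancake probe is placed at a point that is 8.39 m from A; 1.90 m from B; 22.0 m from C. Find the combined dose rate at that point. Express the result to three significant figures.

By superposition, sum each source's inverse-square contribution:
A: 103 × (2.60/8.39)² = 9.891 mGy/h
B: 10.2 × (0.440/1.90)² = 0.5470 mGy/h
C: 12.4 × (2.60/22.0)² = 0.1732 mGy/h
Total = 9.891 + 0.5470 + 0.1732 = 10.61 mGy/h.

10.6 mGy/h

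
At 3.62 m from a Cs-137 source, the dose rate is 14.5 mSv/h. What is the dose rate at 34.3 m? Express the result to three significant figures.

0.162 mSv/h

Intensity scales as (d₁/d₂)², so the rate at 34.3 m is
(3.62/34.3)² = 0.01114, so 14.5 × 0.01114 = 0.1615 mSv/h.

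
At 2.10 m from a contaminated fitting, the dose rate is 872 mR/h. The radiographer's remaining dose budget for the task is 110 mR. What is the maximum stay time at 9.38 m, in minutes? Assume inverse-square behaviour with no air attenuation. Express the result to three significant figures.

Using I₁d₁² = I₂d₂², rate at 9.38 m:
(2.10/9.38)² = 0.05012, so 872 × 0.05012 = 43.70 mR/h.
Stay time = 110 mR ÷ 43.70 mR/h = 2.517 h = 151.0 min.

151 min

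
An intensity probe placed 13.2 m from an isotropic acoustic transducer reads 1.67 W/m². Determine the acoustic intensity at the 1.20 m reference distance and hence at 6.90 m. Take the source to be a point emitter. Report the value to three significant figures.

202 W/m²; 6.11 W/m²

Intensity scales as (d₁/d₂)², so
At 1.20 m: (13.2/1.20)² = 121.0, so 1.67 × 121.0 = 202.1 W/m²
At 6.90 m: 202.1 × (1.20/6.90)² = 202.1 × 0.03025 = 6.114 W/m².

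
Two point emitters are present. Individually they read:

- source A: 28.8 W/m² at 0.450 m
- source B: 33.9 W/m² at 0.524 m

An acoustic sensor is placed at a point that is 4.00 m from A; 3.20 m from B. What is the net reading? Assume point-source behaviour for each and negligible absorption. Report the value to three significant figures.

1.27 W/m²

By superposition, sum each source's inverse-square contribution:
A: 28.8 × (0.450/4.00)² = 0.3645 W/m²
B: 33.9 × (0.524/3.20)² = 0.9090 W/m²
Total = 0.3645 + 0.9090 = 1.274 W/m².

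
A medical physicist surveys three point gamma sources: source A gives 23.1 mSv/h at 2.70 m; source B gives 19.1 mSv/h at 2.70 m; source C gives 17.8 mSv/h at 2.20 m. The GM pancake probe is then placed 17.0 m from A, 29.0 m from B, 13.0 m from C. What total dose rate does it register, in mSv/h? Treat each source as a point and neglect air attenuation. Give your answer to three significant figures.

1.26 mSv/h

By superposition, sum each source's inverse-square contribution:
A: 23.1 × (2.70/17.0)² = 0.5827 mSv/h
B: 19.1 × (2.70/29.0)² = 0.1656 mSv/h
C: 17.8 × (2.20/13.0)² = 0.5098 mSv/h
Total = 0.5827 + 0.1656 + 0.5098 = 1.258 mSv/h.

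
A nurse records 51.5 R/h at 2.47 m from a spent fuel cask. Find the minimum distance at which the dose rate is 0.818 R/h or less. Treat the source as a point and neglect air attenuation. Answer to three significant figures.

Applying the 1/r² law, d₂ = d₁·√(I₁/I₂).
I₁/I₂ = 51.5/0.818 = 62.96, so d₂ = 2.47 × √62.96 = 19.60 m.

19.6 m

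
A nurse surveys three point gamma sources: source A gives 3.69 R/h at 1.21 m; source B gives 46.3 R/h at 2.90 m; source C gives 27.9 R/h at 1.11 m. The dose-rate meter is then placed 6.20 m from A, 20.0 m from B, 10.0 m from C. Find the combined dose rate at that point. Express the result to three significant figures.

1.46 R/h

By superposition, sum each source's inverse-square contribution:
A: 3.69 × (1.21/6.20)² = 0.1405 R/h
B: 46.3 × (2.90/20.0)² = 0.9735 R/h
C: 27.9 × (1.11/10.0)² = 0.3438 R/h
Total = 0.1405 + 0.9735 + 0.3438 = 1.458 R/h.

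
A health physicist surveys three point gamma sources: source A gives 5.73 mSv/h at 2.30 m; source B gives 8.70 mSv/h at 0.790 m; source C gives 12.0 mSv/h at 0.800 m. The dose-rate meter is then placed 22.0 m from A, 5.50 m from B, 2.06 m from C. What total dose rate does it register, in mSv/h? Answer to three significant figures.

By superposition, sum each source's inverse-square contribution:
A: 5.73 × (2.30/22.0)² = 0.06263 mSv/h
B: 8.70 × (0.790/5.50)² = 0.1795 mSv/h
C: 12.0 × (0.800/2.06)² = 1.810 mSv/h
Total = 0.06263 + 0.1795 + 1.810 = 2.052 mSv/h.

2.05 mSv/h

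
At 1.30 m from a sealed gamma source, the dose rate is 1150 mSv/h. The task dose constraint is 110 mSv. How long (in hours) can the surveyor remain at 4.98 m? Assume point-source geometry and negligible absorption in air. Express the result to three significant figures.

1.40 h

Applying the 1/r² law, rate at 4.98 m:
1150 × (1.30/4.98)² = 1150 × 0.06814 = 78.36 mSv/h.
Stay time = 110 mSv ÷ 78.36 mSv/h = 1.404 h.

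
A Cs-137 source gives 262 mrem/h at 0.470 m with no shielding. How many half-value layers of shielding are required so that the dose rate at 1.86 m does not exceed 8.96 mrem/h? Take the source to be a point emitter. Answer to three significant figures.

At 1.86 m, distance alone gives 262 × (0.470/1.86)² = 262 × 0.06385 = 16.73 mrem/h.
Further attenuation needed: 16.73/8.96 = 1.867.
n = log₂(1.867) = 0.9007 half-value layers.

0.901 half-value layers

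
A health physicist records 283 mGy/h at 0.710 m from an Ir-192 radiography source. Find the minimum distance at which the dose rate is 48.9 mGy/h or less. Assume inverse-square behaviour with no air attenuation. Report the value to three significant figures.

Applying the 1/r² law, d₂ = d₁·√(I₁/I₂).
I₁/I₂ = 283/48.9 = 5.787, so d₂ = 0.710 × √5.787 = 1.708 m.

1.71 m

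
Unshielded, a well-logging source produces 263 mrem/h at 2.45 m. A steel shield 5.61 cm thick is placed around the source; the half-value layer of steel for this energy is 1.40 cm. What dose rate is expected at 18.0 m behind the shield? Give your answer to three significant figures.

0.303 mrem/h

Distance alone: (2.45/18.0)² = 0.01853, so 263 × 0.01853 = 4.873 mrem/h.
Shield: 5.61/1.40 = 4.007 half-value layers → attenuation 2^(−4.007) = 0.06220.
Combined: 4.873 × 0.06220 = 0.3031 mrem/h.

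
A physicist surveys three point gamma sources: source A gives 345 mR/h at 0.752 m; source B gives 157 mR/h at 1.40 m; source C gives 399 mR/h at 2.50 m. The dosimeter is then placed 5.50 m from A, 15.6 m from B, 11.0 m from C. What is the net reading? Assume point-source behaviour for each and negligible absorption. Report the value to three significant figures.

28.3 mR/h

By superposition, sum each source's inverse-square contribution:
A: 345 × (0.752/5.50)² = 6.450 mR/h
B: 157 × (1.40/15.6)² = 1.264 mR/h
C: 399 × (2.50/11.0)² = 20.61 mR/h
Total = 6.450 + 1.264 + 20.61 = 28.32 mR/h.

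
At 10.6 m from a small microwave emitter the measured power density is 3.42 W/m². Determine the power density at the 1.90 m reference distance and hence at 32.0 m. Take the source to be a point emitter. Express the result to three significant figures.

106 W/m²; 0.375 W/m²

Applying the 1/r² law,
At 1.90 m: (10.6/1.90)² = 31.12, so 3.42 × 31.12 = 106.4 W/m²
At 32.0 m: 106.4 × (1.90/32.0)² = 106.4 × 0.003525 = 0.3751 W/m².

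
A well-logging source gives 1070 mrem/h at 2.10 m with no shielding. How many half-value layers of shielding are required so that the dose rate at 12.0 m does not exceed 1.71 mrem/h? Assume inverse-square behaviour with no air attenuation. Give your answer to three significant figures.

At 12.0 m, distance alone gives (2.10/12.0)² = 0.03063, so 1070 × 0.03063 = 32.77 mrem/h.
Further attenuation needed: 32.77/1.71 = 19.16.
n = log₂(19.16) = 4.260 half-value layers.

4.26 half-value layers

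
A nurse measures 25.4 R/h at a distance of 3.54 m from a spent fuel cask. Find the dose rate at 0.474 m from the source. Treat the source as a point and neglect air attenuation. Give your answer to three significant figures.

Intensity scales as (d₁/d₂)², so the rate at 0.474 m is
25.4 × (3.54/0.474)² = 25.4 × 55.78 = 1417 R/h.

1420 R/h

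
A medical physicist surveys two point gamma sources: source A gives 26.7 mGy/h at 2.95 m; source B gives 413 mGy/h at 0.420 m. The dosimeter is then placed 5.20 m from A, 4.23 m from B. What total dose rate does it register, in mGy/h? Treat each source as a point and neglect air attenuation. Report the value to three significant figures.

12.7 mGy/h

Each source contributes Iᵢ·(dᵢ/rᵢ)²; contributions add.
A: 26.7 × (2.95/5.20)² = 8.593 mGy/h
B: 413 × (0.420/4.23)² = 4.072 mGy/h
Total = 8.593 + 4.072 = 12.66 mGy/h.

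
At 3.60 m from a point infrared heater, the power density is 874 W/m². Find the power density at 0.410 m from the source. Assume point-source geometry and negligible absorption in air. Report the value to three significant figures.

67400 W/m²

Since intensity falls as 1/r², the rate at 0.410 m is
874 × (3.60/0.410)² = 874 × 77.10 = 67390 W/m².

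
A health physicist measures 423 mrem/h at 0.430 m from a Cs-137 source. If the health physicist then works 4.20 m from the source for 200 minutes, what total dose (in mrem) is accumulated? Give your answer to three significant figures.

14.8 mrem

Intensity scales as (d₁/d₂)², so rate at 4.20 m:
(0.430/4.20)² = 0.01048, so 423 × 0.01048 = 4.433 mrem/h.
Dose = rate × time = 4.433 mrem/h × 3.333 h = 14.78 mrem.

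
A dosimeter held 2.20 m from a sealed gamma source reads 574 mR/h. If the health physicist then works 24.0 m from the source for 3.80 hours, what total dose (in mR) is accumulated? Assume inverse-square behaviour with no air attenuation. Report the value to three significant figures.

18.3 mR

By the inverse-square law, rate at 24.0 m:
(2.20/24.0)² = 0.008403, so 574 × 0.008403 = 4.823 mR/h.
Dose = rate × time = 4.823 mR/h × 3.800 h = 18.33 mR.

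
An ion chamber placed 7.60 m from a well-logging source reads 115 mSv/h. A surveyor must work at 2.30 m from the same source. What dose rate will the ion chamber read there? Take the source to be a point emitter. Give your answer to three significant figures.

1260 mSv/h

Since intensity falls as 1/r², scaling from 7.60 m to 2.30 m:
115 × (7.60/2.30)² = 115 × 10.92 = 1256 mSv/h.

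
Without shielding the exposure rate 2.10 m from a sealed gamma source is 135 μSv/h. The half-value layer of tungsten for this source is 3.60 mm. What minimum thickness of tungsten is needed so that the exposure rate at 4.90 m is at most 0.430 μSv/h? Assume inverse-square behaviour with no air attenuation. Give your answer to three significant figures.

At 4.90 m, distance alone gives 135 × (2.10/4.90)² = 135 × 0.1837 = 24.80 μSv/h.
Further attenuation needed: 24.80/0.430 = 57.67.
n = log₂(57.67) = 5.850 half-value layers.
Thickness = 5.850 × 3.60 mm = 21.06 mm.

21.1 mm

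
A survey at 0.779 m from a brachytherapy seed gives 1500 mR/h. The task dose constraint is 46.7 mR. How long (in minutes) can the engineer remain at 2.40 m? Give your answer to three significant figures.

Intensity scales as (d₁/d₂)², so rate at 2.40 m:
1500 × (0.779/2.40)² = 1500 × 0.1054 = 158.1 mR/h.
Stay time = 46.7 mR ÷ 158.1 mR/h = 0.2954 h = 17.72 min.

17.7 min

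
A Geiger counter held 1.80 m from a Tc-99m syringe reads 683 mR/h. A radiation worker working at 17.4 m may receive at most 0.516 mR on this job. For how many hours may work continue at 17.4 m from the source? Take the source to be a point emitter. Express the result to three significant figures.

Intensity scales as (d₁/d₂)², so rate at 17.4 m:
(1.80/17.4)² = 0.01070, so 683 × 0.01070 = 7.308 mR/h.
Stay time = 0.516 mR ÷ 7.308 mR/h = 0.07061 h.

0.0706 h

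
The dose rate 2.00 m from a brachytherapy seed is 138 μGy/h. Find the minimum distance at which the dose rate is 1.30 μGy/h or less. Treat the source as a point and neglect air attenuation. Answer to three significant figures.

Using I₁d₁² = I₂d₂², d₂ = d₁·√(I₁/I₂).
I₁/I₂ = 138/1.30 = 106.2, so d₂ = 2.00 × √106.2 = 20.61 m.

20.6 m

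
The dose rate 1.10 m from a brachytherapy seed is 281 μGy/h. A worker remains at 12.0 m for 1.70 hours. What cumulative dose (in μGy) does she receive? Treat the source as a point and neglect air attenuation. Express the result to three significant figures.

4.01 μGy

By the inverse-square law, rate at 12.0 m:
281 × (1.10/12.0)² = 281 × 0.008403 = 2.361 μGy/h.
Dose = rate × time = 2.361 μGy/h × 1.700 h = 4.014 μGy.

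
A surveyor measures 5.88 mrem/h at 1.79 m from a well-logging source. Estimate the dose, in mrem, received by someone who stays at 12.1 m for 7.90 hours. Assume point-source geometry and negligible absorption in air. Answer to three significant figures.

Using I₁d₁² = I₂d₂², rate at 12.1 m:
5.88 × (1.79/12.1)² = 5.88 × 0.02188 = 0.1287 mrem/h.
Dose = rate × time = 0.1287 mrem/h × 7.900 h = 1.017 mrem.

1.02 mrem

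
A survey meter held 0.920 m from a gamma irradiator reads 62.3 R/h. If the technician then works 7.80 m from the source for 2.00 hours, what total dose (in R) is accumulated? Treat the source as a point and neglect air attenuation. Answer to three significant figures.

1.73 R

Using I₁d₁² = I₂d₂², rate at 7.80 m:
(0.920/7.80)² = 0.01391, so 62.3 × 0.01391 = 0.8666 R/h.
Dose = rate × time = 0.8666 R/h × 2.000 h = 1.733 R.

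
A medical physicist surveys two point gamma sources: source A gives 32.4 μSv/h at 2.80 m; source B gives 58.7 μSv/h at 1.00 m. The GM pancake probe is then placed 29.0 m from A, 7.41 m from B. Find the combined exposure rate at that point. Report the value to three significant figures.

By superposition, sum each source's inverse-square contribution:
A: 32.4 × (2.80/29.0)² = 0.3020 μSv/h
B: 58.7 × (1.00/7.41)² = 1.069 μSv/h
Total = 0.3020 + 1.069 = 1.371 μSv/h.

1.37 μSv/h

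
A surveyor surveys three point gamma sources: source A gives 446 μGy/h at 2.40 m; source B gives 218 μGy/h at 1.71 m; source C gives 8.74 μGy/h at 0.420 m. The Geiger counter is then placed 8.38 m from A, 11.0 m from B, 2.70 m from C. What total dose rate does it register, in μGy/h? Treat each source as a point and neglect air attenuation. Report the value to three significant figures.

By superposition, sum each source's inverse-square contribution:
A: 446 × (2.40/8.38)² = 36.58 μGy/h
B: 218 × (1.71/11.0)² = 5.268 μGy/h
C: 8.74 × (0.420/2.70)² = 0.2115 μGy/h
Total = 36.58 + 5.268 + 0.2115 = 42.06 μGy/h.

42.1 μGy/h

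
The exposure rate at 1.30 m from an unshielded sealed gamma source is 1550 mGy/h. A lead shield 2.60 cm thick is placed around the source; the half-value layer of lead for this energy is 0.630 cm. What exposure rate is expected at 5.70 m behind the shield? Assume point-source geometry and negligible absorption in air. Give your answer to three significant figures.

4.61 mGy/h

Distance alone: (1.30/5.70)² = 0.05202, so 1550 × 0.05202 = 80.63 mGy/h.
Shield: 2.60/0.630 = 4.127 half-value layers → attenuation 2^(−4.127) = 0.05723.
Combined: 80.63 × 0.05723 = 4.614 mGy/h.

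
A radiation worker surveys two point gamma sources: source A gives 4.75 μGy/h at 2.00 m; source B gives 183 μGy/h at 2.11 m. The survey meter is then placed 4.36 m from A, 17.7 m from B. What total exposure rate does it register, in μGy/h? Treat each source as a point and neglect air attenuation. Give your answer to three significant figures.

3.60 μGy/h

By superposition, sum each source's inverse-square contribution:
A: 4.75 × (2.00/4.36)² = 0.9995 μGy/h
B: 183 × (2.11/17.7)² = 2.601 μGy/h
Total = 0.9995 + 2.601 = 3.601 μGy/h.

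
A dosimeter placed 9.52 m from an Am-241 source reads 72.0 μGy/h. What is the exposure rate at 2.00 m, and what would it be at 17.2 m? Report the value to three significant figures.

1630 μGy/h; 22.1 μGy/h

Since intensity falls as 1/r²,
At 2.00 m: (9.52/2.00)² = 22.66, so 72.0 × 22.66 = 1632 μGy/h
At 17.2 m: 1632 × (2.00/17.2)² = 1632 × 0.01352 = 22.06 μGy/h.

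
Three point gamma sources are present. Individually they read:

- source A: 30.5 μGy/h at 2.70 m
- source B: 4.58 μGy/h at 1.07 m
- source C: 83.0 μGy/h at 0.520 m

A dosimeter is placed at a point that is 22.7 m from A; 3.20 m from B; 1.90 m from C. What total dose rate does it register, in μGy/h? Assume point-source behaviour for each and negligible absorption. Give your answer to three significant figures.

By superposition, sum each source's inverse-square contribution:
A: 30.5 × (2.70/22.7)² = 0.4315 μGy/h
B: 4.58 × (1.07/3.20)² = 0.5121 μGy/h
C: 83.0 × (0.520/1.90)² = 6.217 μGy/h
Total = 0.4315 + 0.5121 + 6.217 = 7.161 μGy/h.

7.16 μGy/h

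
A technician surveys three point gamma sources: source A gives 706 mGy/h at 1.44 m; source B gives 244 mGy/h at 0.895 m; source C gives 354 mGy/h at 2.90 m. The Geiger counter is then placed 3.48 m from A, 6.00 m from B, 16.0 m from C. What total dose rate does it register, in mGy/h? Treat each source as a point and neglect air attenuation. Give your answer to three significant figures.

138 mGy/h

Each source contributes Iᵢ·(dᵢ/rᵢ)²; contributions add.
A: 706 × (1.44/3.48)² = 120.9 mGy/h
B: 244 × (0.895/6.00)² = 5.429 mGy/h
C: 354 × (2.90/16.0)² = 11.63 mGy/h
Total = 120.9 + 5.429 + 11.63 = 138.0 mGy/h.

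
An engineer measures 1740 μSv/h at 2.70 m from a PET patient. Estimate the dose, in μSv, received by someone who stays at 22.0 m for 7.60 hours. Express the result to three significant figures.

199 μSv

By the inverse-square law, rate at 22.0 m:
(2.70/22.0)² = 0.01506, so 1740 × 0.01506 = 26.20 μSv/h.
Dose = rate × time = 26.20 μSv/h × 7.600 h = 199.1 μSv.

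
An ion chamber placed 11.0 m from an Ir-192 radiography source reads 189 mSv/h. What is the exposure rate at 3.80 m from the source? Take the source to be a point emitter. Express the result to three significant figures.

1580 mSv/h

Intensity scales as (d₁/d₂)², so scaling from 11.0 m to 3.80 m:
189 × (11.0/3.80)² = 189 × 8.380 = 1584 mSv/h.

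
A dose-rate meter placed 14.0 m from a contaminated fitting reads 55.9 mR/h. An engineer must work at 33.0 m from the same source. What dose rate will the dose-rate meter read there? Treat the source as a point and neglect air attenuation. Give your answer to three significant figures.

10.1 mR/h

Using I₁d₁² = I₂d₂², scaling from 14.0 m to 33.0 m:
(14.0/33.0)² = 0.1800, so 55.9 × 0.1800 = 10.06 mR/h.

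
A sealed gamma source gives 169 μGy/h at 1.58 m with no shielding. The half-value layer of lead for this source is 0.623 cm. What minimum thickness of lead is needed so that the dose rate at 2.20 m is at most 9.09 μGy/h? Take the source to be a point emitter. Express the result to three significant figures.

2.03 cm

At 2.20 m, distance alone gives (1.58/2.20)² = 0.5158, so 169 × 0.5158 = 87.17 μGy/h.
Further attenuation needed: 87.17/9.09 = 9.590.
n = log₂(9.590) = 3.262 half-value layers.
Thickness = 3.262 × 0.623 cm = 2.032 cm.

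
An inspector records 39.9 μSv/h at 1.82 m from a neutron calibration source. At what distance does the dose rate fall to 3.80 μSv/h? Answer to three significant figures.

Since intensity falls as 1/r², d₂ = d₁·√(I₁/I₂).
I₁/I₂ = 39.9/3.80 = 10.50, so d₂ = 1.82 × √10.50 = 5.897 m.

5.90 m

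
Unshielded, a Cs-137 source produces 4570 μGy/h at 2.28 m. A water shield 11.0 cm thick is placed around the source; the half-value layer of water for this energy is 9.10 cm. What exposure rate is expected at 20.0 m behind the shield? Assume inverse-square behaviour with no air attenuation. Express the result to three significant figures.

25.7 μGy/h

Distance alone: (2.28/20.0)² = 0.01300, so 4570 × 0.01300 = 59.41 μGy/h.
Shield: 11.0/9.10 = 1.209 half-value layers → attenuation 2^(−1.209) = 0.4326.
Combined: 59.41 × 0.4326 = 25.70 μGy/h.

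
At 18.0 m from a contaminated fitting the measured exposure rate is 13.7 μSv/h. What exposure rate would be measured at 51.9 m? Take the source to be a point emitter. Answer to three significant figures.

Using I₁d₁² = I₂d₂², scaling from 18.0 m to 51.9 m:
13.7 × (18.0/51.9)² = 13.7 × 0.1203 = 1.648 μSv/h.

1.65 μSv/h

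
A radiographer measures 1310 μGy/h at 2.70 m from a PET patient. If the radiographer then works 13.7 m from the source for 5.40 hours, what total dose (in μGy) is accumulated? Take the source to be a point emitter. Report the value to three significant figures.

275 μGy

Intensity scales as (d₁/d₂)², so rate at 13.7 m:
1310 × (2.70/13.7)² = 1310 × 0.03884 = 50.88 μGy/h.
Dose = rate × time = 50.88 μGy/h × 5.400 h = 274.8 μGy.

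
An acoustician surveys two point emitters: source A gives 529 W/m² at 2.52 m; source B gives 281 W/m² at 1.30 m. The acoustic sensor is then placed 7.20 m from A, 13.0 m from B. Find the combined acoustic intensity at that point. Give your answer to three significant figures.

67.6 W/m²

By superposition, sum each source's inverse-square contribution:
A: 529 × (2.52/7.20)² = 64.80 W/m²
B: 281 × (1.30/13.0)² = 2.810 W/m²
Total = 64.80 + 2.810 = 67.61 W/m².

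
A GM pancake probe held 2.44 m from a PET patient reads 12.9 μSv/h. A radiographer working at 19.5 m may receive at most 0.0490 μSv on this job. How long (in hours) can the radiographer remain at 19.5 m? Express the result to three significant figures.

0.243 h

By the inverse-square law, rate at 19.5 m:
(2.44/19.5)² = 0.01566, so 12.9 × 0.01566 = 0.2020 μSv/h.
Stay time = 0.0490 μSv ÷ 0.2020 μSv/h = 0.2426 h.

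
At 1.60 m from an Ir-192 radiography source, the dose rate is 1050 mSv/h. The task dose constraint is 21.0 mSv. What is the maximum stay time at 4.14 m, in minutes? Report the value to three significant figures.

Since intensity falls as 1/r², rate at 4.14 m:
(1.60/4.14)² = 0.1494, so 1050 × 0.1494 = 156.9 mSv/h.
Stay time = 21.0 mSv ÷ 156.9 mSv/h = 0.1338 h = 8.028 min.

8.03 min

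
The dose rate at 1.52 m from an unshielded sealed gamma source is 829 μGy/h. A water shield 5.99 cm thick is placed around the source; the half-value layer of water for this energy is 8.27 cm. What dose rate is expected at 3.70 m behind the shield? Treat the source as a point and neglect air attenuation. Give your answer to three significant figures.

84.7 μGy/h

Distance alone: 829 × (1.52/3.70)² = 829 × 0.1688 = 139.9 μGy/h.
Shield: 5.99/8.27 = 0.7243 half-value layers → attenuation 2^(−0.7243) = 0.6053.
Combined: 139.9 × 0.6053 = 84.68 μGy/h.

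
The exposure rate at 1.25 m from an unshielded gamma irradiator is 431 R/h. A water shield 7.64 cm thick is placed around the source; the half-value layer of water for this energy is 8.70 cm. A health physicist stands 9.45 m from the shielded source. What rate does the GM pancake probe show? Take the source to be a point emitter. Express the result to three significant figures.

Distance alone: 431 × (1.25/9.45)² = 431 × 0.01750 = 7.543 R/h.
Shield: 7.64/8.70 = 0.8782 half-value layers → attenuation 2^(−0.8782) = 0.5440.
Combined: 7.543 × 0.5440 = 4.103 R/h.

4.10 R/h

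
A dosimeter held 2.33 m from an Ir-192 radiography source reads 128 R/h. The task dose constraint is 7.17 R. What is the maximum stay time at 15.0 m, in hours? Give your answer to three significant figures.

2.32 h

Intensity scales as (d₁/d₂)², so rate at 15.0 m:
(2.33/15.0)² = 0.02413, so 128 × 0.02413 = 3.089 R/h.
Stay time = 7.17 R ÷ 3.089 R/h = 2.321 h.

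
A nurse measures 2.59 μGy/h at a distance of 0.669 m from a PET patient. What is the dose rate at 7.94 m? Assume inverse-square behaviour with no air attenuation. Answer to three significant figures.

0.0184 μGy/h

Using I₁d₁² = I₂d₂², the rate at 7.94 m is
(0.669/7.94)² = 0.007099, so 2.59 × 0.007099 = 0.01839 μGy/h.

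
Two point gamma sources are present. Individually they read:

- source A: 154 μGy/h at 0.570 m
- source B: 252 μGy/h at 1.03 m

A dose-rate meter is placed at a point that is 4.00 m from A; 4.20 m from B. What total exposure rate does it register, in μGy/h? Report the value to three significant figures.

Each source contributes Iᵢ·(dᵢ/rᵢ)²; contributions add.
A: 154 × (0.570/4.00)² = 3.127 μGy/h
B: 252 × (1.03/4.20)² = 15.16 μGy/h
Total = 3.127 + 15.16 = 18.29 μGy/h.

18.3 μGy/h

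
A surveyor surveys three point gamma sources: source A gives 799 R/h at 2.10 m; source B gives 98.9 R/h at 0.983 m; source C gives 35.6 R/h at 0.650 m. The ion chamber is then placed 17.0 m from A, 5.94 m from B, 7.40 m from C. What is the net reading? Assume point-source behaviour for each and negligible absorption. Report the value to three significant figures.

By superposition, sum each source's inverse-square contribution:
A: 799 × (2.10/17.0)² = 12.19 R/h
B: 98.9 × (0.983/5.94)² = 2.709 R/h
C: 35.6 × (0.650/7.40)² = 0.2747 R/h
Total = 12.19 + 2.709 + 0.2747 = 15.17 R/h.

15.2 R/h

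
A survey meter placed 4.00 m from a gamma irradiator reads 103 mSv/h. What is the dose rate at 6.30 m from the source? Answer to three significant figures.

41.5 mSv/h

Using I₁d₁² = I₂d₂², scaling from 4.00 m to 6.30 m:
103 × (4.00/6.30)² = 103 × 0.4031 = 41.52 mSv/h.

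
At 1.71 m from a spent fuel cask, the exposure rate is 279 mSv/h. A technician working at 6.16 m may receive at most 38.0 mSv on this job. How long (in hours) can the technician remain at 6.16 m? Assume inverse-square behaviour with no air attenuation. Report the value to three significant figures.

1.77 h

Since intensity falls as 1/r², rate at 6.16 m:
(1.71/6.16)² = 0.07706, so 279 × 0.07706 = 21.50 mSv/h.
Stay time = 38.0 mSv ÷ 21.50 mSv/h = 1.767 h.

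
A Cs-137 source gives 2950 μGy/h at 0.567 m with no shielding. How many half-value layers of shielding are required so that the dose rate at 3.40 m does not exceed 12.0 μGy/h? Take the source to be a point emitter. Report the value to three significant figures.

At 3.40 m, distance alone gives 2950 × (0.567/3.40)² = 2950 × 0.02781 = 82.04 μGy/h.
Further attenuation needed: 82.04/12.0 = 6.837.
n = log₂(6.837) = 2.773 half-value layers.

2.77 half-value layers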